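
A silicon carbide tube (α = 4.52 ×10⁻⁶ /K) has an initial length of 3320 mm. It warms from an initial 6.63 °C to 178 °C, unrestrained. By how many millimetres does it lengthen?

2.57 mm

ΔT = 178 − 6.63 = 171.4 K.
ΔL = α·L₀·ΔT = 4.52×10⁻⁶ × 3320 mm × 171.4 K = 2.57 mm.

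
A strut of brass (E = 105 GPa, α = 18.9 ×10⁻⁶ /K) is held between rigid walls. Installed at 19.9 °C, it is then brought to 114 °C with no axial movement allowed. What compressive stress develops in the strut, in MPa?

187 MPa

ΔT = 94.10 K. Constrained thermal stress σ = E·α·ΔT = 105.0×10³ MPa × 18.9×10⁻⁶ × 94.10 = 187 MPa (compressive).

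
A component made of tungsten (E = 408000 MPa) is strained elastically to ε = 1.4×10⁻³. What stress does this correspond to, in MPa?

E = 408000 MPa = 408.0 GPa.
σ = E·ε = 408000 MPa × 1.4×10⁻³ = 571 MPa.

571 MPa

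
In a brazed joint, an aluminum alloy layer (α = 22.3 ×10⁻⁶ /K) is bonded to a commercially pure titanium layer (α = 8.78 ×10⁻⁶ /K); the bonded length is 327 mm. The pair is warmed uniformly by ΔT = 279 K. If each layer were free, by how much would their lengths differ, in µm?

Δα = |22.3 − 8.78|×10⁻⁶/K = 13.5×10⁻⁶/K.
ΔL_mismatch = Δα·L·ΔT = 13.5×10⁻⁶ × 327.0 mm × 279.0 K = 1230 µm.

1230 µm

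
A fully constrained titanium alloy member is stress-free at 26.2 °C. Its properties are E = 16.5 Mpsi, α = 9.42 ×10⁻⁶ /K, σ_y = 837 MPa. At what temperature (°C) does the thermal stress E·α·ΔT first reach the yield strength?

807 °C

E = 16.5 Mpsi = 113.8 GPa.
E·α·ΔT = 837.0 MPa ⇒ ΔT = 837.0 / (113.8×10³ × 9.42×10⁻⁶) = 781.0 K.
T = 26.2 + 781.0 = 807.2 °C.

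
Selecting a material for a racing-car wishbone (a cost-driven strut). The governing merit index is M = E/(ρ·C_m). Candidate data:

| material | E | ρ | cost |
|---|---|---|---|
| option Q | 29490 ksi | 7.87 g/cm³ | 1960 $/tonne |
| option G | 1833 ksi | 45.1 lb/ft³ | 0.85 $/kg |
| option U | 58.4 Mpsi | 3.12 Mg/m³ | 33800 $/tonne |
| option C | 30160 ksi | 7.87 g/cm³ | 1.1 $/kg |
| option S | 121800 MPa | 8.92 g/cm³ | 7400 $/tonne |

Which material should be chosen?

Normalizing units and computing the index:
  option Q: E = 203.3 GPa, ρ = 7870 kg/m³, cost = 1.960 $/kg
  option G: E = 12.64 GPa, ρ = 722.4 kg/m³, cost = 0.8500 $/kg
  option U: E = 402.7 GPa, ρ = 3120 kg/m³, cost = 33.80 $/kg
  option C: E = 207.9 GPa, ρ = 7870 kg/m³, cost = 1.100 $/kg
  option S: E = 121.8 GPa, ρ = 8920 kg/m³, cost = 7.400 $/kg
  option C: M = 24.0 MN·m per $
  option G: M = 20.6 MN·m per $
  option Q: M = 13.2 MN·m per $
  option U: M = 3.82 MN·m per $
  option S: M = 1.85 MN·m per $
Highest index: option C.

option C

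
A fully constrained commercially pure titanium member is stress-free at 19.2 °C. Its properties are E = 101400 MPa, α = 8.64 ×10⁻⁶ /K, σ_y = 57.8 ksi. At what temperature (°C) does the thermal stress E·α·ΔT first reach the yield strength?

474 °C

E = 101400 MPa = 101.4 GPa.
σ_y = 57.8 ksi = 398.5 MPa.
E·α·ΔT = 398.5 MPa ⇒ ΔT = 398.5 / (101.4×10³ × 8.64×10⁻⁶) = 454.9 K.
T = 19.2 + 454.9 = 474.1 °C.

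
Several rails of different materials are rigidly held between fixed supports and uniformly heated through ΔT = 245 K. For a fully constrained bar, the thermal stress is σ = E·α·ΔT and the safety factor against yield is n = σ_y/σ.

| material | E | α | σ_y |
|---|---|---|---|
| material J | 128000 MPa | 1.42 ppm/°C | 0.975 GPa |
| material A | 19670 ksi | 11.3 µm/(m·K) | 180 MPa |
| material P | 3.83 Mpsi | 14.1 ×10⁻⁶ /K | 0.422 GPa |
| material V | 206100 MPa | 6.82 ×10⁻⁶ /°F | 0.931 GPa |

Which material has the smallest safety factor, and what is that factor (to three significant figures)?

With everything in SI (GPa, ×10⁻⁶/K, MPa):
  material J: E = 128.0, α = 1.42, σ_y = 975.0 → σ = 44.5 MPa, n = 21.9
  material A: E = 135.6, α = 11.3, σ_y = 180.0 → σ = 375 MPa, n = 0.479
  material P: E = 26.41, α = 14.1, σ_y = 422.0 → σ = 91.2 MPa, n = 4.63
  material V: E = 206.1, α = 12.3, σ_y = 931.0 → σ = 620 MPa, n = 1.50
Material A has the lowest safety factor, n = 0.479.

material A, n = 0.479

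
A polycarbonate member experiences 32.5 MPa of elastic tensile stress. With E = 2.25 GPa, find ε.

ε = σ/E = 32.5 / 2250 = 0.0144.

0.0144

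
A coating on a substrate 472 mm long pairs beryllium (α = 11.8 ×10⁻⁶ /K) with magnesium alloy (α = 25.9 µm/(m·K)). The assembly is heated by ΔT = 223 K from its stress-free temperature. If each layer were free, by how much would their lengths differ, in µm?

Δα = |11.8 − 25.9|×10⁻⁶/K = 14.1×10⁻⁶/K.
ΔL_mismatch = Δα·L·ΔT = 14.1×10⁻⁶ × 472.0 mm × 223.0 K = 1480 µm.

1480 µm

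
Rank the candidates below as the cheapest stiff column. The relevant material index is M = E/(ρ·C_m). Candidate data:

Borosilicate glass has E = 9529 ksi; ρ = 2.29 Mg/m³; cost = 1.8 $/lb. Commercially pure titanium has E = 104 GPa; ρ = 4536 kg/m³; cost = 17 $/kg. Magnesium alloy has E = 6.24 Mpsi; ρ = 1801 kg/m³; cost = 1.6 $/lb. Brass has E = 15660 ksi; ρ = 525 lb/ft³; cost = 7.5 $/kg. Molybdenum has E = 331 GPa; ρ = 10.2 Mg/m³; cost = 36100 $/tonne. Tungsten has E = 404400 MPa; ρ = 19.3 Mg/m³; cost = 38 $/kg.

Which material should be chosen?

borosilicate glass

In SI units:
  borosilicate glass: E = 65.70 GPa, ρ = 2290 kg/m³, cost = 3.968 $/kg
  commercially pure titanium: E = 104.0 GPa, ρ = 4536 kg/m³, cost = 17.00 $/kg
  magnesium alloy: E = 43.02 GPa, ρ = 1801 kg/m³, cost = 3.527 $/kg
  brass: E = 108.0 GPa, ρ = 8410 kg/m³, cost = 7.500 $/kg
  molybdenum: E = 331.0 GPa, ρ = 10200 kg/m³, cost = 36.10 $/kg
  tungsten: E = 404.4 GPa, ρ = 19300 kg/m³, cost = 38.00 $/kg
  borosilicate glass: M = 7.23 MN·m per $
  magnesium alloy: M = 6.77 MN·m per $
  brass: M = 1.71 MN·m per $
  commercially pure titanium: M = 1.35 MN·m per $
  molybdenum: M = 0.899 MN·m per $
  tungsten: M = 0.551 MN·m per $
Borosilicate glass ranks first.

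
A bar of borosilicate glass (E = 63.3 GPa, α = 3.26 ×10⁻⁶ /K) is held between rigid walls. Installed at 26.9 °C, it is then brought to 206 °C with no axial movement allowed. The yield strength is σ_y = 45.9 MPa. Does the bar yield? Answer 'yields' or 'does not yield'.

ΔT = 179.1 K. Constrained thermal stress σ = E·α·ΔT = 63.30×10³ MPa × 3.26×10⁻⁶ × 179.1 = 37.0 MPa (compressive).
Compare to σ_y = 45.9 MPa: σ < σ_y, so it does not yield.

does not yield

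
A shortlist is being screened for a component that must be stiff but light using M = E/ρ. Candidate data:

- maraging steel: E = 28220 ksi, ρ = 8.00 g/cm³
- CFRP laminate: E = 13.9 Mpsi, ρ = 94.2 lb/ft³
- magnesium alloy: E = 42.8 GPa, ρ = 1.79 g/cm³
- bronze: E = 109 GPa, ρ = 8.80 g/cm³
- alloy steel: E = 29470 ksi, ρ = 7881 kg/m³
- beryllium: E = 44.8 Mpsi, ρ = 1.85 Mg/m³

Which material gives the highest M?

beryllium

Convert each candidate to consistent units, then evaluate M:
  maraging steel: E = 194.6 GPa, ρ = 8000 kg/m³
  CFRP laminate: E = 95.84 GPa, ρ = 1509 kg/m³
  magnesium alloy: E = 42.80 GPa, ρ = 1790 kg/m³
  bronze: E = 109.0 GPa, ρ = 8800 kg/m³
  alloy steel: E = 203.2 GPa, ρ = 7881 kg/m³
  beryllium: E = 308.9 GPa, ρ = 1850 kg/m³
  beryllium: M = 167 MN·m/kg
  CFRP laminate: M = 63.5 MN·m/kg
  alloy steel: M = 25.8 MN·m/kg
  maraging steel: M = 24.3 MN·m/kg
  magnesium alloy: M = 23.9 MN·m/kg
  bronze: M = 12.4 MN·m/kg
Beryllium has the largest M.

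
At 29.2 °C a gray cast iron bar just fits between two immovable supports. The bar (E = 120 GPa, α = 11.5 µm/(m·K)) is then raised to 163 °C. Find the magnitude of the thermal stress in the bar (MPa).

185 MPa

ΔT = 133.8 K. Constrained thermal stress σ = E·α·ΔT = 120.0×10³ MPa × 11.5×10⁻⁶ × 133.8 = 185 MPa (compressive).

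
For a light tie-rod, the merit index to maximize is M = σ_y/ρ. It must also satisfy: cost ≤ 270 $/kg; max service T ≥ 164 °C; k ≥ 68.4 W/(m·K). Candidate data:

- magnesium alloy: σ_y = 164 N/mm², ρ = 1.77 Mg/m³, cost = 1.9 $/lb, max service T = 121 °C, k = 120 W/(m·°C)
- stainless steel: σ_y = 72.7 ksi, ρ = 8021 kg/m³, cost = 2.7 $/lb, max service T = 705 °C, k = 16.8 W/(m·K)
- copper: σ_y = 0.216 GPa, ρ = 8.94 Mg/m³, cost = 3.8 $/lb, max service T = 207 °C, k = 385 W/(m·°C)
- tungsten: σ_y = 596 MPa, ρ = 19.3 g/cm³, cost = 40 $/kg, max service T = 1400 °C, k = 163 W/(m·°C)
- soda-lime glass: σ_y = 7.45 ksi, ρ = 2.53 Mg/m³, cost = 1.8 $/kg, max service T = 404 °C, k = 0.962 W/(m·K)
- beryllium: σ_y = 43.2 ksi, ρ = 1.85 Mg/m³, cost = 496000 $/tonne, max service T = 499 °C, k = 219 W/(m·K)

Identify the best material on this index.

Screen on constraints: cost ≤ 270 $/kg; max service T ≥ 164 °C; k ≥ 68.4 W/(m·K). Survivors: copper, tungsten.
Putting every candidate on a common basis:
  copper: σ_y = 216.0 MPa, ρ = 8940 kg/m³
  tungsten: σ_y = 596.0 MPa, ρ = 19300 kg/m³
  tungsten: M = 30.9 kN·m/kg
  copper: M = 24.2 kN·m/kg
Tungsten ranks first.

tungsten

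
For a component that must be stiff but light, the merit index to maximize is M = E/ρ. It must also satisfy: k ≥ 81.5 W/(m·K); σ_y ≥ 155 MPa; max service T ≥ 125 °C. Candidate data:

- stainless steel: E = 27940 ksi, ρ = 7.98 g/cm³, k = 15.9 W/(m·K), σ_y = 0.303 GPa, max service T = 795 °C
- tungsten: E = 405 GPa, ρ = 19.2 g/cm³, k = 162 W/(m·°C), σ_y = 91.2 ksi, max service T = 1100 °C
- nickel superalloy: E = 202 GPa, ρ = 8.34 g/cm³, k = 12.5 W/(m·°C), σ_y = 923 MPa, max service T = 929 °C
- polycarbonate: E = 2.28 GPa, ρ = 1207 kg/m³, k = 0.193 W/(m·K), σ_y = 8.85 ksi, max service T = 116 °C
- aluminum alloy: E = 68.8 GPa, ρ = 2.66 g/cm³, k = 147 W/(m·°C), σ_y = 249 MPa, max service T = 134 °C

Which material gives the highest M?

aluminum alloy

Screen on constraints: k ≥ 81.5 W/(m·K); σ_y ≥ 155 MPa; max service T ≥ 125 °C. Survivors: tungsten, aluminum alloy.
Normalizing units and computing the index:
  tungsten: E = 405.0 GPa, ρ = 19200 kg/m³
  aluminum alloy: E = 68.80 GPa, ρ = 2660 kg/m³
  aluminum alloy: M = 25.9 MN·m/kg
  tungsten: M = 21.1 MN·m/kg
Highest index: aluminum alloy.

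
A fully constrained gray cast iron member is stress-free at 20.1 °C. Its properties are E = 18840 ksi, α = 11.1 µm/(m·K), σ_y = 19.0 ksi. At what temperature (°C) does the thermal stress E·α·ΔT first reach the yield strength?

111 °C

E = 18840 ksi = 129.9 GPa.
σ_y = 19.0 ksi = 131.0 MPa.
E·α·ΔT = 131.0 MPa ⇒ ΔT = 131.0 / (129.9×10³ × 11.1×10⁻⁶) = 90.86 K.
T = 20.1 + 90.86 = 111.0 °C.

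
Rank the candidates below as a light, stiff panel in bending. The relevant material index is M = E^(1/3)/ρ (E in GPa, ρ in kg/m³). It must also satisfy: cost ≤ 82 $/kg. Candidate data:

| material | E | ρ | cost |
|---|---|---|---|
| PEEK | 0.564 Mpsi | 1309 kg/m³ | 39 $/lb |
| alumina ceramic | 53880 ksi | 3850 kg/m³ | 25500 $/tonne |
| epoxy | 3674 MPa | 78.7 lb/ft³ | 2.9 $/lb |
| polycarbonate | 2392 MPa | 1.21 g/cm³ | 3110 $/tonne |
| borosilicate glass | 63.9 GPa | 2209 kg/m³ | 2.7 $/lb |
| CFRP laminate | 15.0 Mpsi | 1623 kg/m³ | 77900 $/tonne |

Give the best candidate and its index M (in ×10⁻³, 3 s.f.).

CFRP laminate, M = 2.89×10⁻³

Screen on constraints: cost ≤ 82 $/kg. Survivors: alumina ceramic, epoxy, polycarbonate, borosilicate glass, CFRP laminate.
Putting every candidate on a common basis:
  alumina ceramic: E = 371.5 GPa, ρ = 3850 kg/m³
  epoxy: E = 3.674 GPa, ρ = 1261 kg/m³
  polycarbonate: E = 2.392 GPa, ρ = 1210 kg/m³
  borosilicate glass: E = 63.90 GPa, ρ = 2209 kg/m³
  CFRP laminate: E = 103.4 GPa, ρ = 1623 kg/m³
  CFRP laminate: M = 2.89×10⁻³
  alumina ceramic: M = 1.87×10⁻³
  borosilicate glass: M = 1.81×10⁻³
  epoxy: M = 1.22×10⁻³
  polycarbonate: M = 1.11×10⁻³
Highest index: CFRP laminate.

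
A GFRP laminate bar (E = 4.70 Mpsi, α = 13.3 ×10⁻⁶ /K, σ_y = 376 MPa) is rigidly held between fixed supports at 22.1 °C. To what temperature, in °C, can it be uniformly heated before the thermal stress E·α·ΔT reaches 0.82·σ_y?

E = 4.70 Mpsi = 32.41 GPa.
E·α·ΔT = 308.3 MPa ⇒ ΔT = 308.3 / (32.41×10³ × 13.3×10⁻⁶) = 715.4 K.
T = 22.1 + 715.4 = 737.5 °C.

737 °C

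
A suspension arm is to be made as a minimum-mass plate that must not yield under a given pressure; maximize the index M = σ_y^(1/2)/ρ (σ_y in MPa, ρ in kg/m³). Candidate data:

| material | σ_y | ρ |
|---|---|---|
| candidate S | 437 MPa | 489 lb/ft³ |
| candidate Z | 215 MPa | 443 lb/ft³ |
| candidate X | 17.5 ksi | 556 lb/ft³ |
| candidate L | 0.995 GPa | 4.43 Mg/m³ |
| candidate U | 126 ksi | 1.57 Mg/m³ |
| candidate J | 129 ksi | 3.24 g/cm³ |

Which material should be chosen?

Putting every candidate on a common basis:
  candidate S: σ_y = 437.0 MPa, ρ = 7833 kg/m³
  candidate Z: σ_y = 215.0 MPa, ρ = 7096 kg/m³
  candidate X: σ_y = 120.7 MPa, ρ = 8906 kg/m³
  candidate L: σ_y = 995.0 MPa, ρ = 4430 kg/m³
  candidate U: σ_y = 868.7 MPa, ρ = 1570 kg/m³
  candidate J: σ_y = 889.4 MPa, ρ = 3240 kg/m³
  candidate U: M = 18.8×10⁻³
  candidate J: M = 9.20×10⁻³
  candidate L: M = 7.12×10⁻³
  candidate S: M = 2.67×10⁻³
  candidate Z: M = 2.07×10⁻³
  candidate X: M = 1.23×10⁻³
Candidate U has the largest M.

candidate U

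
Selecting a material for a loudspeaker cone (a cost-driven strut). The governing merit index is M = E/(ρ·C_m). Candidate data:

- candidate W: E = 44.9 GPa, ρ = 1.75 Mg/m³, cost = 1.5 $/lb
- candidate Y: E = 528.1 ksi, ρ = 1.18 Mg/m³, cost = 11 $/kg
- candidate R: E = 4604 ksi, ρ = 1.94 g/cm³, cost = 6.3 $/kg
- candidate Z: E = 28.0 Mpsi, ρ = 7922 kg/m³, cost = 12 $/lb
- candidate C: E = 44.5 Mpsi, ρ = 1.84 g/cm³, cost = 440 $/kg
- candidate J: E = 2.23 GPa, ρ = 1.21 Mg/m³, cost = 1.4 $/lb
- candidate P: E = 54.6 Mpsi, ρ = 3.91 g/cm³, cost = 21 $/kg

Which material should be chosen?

candidate W

After converting to SI:
  candidate W: E = 44.90 GPa, ρ = 1750 kg/m³, cost = 3.307 $/kg
  candidate Y: E = 3.641 GPa, ρ = 1180 kg/m³, cost = 11.00 $/kg
  candidate R: E = 31.74 GPa, ρ = 1940 kg/m³, cost = 6.300 $/kg
  candidate Z: E = 193.1 GPa, ρ = 7922 kg/m³, cost = 26.46 $/kg
  candidate C: E = 306.8 GPa, ρ = 1840 kg/m³, cost = 440.0 $/kg
  candidate J: E = 2.230 GPa, ρ = 1210 kg/m³, cost = 3.086 $/kg
  candidate P: E = 376.5 GPa, ρ = 3910 kg/m³, cost = 21.00 $/kg
  candidate W: M = 7.76 MN·m per $
  candidate P: M = 4.58 MN·m per $
  candidate R: M = 2.60 MN·m per $
  candidate Z: M = 0.921 MN·m per $
  candidate J: M = 0.597 MN·m per $
  candidate C: M = 0.379 MN·m per $
  candidate Y: M = 0.281 MN·m per $
The maximum is for candidate W.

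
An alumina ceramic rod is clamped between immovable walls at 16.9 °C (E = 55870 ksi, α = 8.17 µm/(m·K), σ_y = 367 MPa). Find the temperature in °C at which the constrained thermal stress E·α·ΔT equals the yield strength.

E = 55870 ksi = 385.2 GPa.
E·α·ΔT = 367.0 MPa ⇒ ΔT = 367.0 / (385.2×10³ × 8.17×10⁻⁶) = 116.6 K.
T = 16.9 + 116.6 = 133.5 °C.

134 °C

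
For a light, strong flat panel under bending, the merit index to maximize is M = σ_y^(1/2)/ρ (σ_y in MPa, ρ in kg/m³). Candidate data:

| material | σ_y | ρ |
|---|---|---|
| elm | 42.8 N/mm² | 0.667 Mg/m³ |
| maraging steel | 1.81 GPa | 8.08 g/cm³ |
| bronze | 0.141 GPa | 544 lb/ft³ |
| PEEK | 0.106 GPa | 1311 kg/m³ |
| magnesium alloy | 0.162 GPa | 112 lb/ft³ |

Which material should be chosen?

Putting every candidate on a common basis:
  elm: σ_y = 42.80 MPa, ρ = 667.0 kg/m³
  maraging steel: σ_y = 1810 MPa, ρ = 8080 kg/m³
  bronze: σ_y = 141.0 MPa, ρ = 8714 kg/m³
  PEEK: σ_y = 106.0 MPa, ρ = 1311 kg/m³
  magnesium alloy: σ_y = 162.0 MPa, ρ = 1794 kg/m³
  elm: M = 9.81×10⁻³
  PEEK: M = 7.85×10⁻³
  magnesium alloy: M = 7.09×10⁻³
  maraging steel: M = 5.27×10⁻³
  bronze: M = 1.36×10⁻³
The maximum is for elm.

elm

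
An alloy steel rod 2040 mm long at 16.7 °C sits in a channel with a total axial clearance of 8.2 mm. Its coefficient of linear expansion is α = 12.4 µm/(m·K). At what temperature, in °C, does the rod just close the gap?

341 °C

α·L₀·ΔT = 8.2 mm ⇒ ΔT = 8.2 / (12.4×10⁻⁶ × 2040.0) = 324.2 K.
T = 16.7 + 324.2 = 340.9 °C.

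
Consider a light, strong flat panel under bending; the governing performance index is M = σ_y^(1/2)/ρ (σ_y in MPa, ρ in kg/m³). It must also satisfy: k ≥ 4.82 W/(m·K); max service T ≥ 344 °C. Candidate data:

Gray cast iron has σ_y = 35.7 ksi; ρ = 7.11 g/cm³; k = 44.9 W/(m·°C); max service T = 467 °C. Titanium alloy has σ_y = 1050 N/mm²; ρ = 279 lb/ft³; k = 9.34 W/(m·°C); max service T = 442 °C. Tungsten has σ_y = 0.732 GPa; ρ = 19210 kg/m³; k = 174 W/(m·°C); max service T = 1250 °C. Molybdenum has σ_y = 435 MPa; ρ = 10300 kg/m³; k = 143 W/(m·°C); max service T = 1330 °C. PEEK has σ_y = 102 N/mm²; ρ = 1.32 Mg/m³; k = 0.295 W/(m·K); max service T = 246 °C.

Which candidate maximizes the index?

titanium alloy

Screen on constraints: k ≥ 4.82 W/(m·K); max service T ≥ 344 °C. Survivors: gray cast iron, titanium alloy, tungsten, molybdenum.
After converting to SI:
  gray cast iron: σ_y = 246.1 MPa, ρ = 7110 kg/m³
  titanium alloy: σ_y = 1050 MPa, ρ = 4469 kg/m³
  tungsten: σ_y = 732.0 MPa, ρ = 19210 kg/m³
  molybdenum: σ_y = 435.0 MPa, ρ = 10300 kg/m³
  titanium alloy: M = 7.25×10⁻³
  gray cast iron: M = 2.21×10⁻³
  molybdenum: M = 2.02×10⁻³
  tungsten: M = 1.41×10⁻³
Highest index: titanium alloy.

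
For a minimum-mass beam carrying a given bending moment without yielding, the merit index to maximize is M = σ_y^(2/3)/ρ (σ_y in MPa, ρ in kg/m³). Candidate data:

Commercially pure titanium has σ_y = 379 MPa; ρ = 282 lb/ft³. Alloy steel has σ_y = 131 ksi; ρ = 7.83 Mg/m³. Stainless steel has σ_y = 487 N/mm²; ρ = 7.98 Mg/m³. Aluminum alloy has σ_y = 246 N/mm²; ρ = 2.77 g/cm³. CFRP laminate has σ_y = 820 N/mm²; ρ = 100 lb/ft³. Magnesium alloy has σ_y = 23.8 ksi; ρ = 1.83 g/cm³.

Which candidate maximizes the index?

CFRP laminate

Convert each candidate to consistent units, then evaluate M:
  commercially pure titanium: σ_y = 379.0 MPa, ρ = 4517 kg/m³
  alloy steel: σ_y = 903.2 MPa, ρ = 7830 kg/m³
  stainless steel: σ_y = 487.0 MPa, ρ = 7980 kg/m³
  aluminum alloy: σ_y = 246.0 MPa, ρ = 2770 kg/m³
  CFRP laminate: σ_y = 820.0 MPa, ρ = 1602 kg/m³
  magnesium alloy: σ_y = 164.1 MPa, ρ = 1830 kg/m³
  CFRP laminate: M = 54.7×10⁻³
  magnesium alloy: M = 16.4×10⁻³
  aluminum alloy: M = 14.2×10⁻³
  alloy steel: M = 11.9×10⁻³
  commercially pure titanium: M = 11.6×10⁻³
  stainless steel: M = 7.76×10⁻³
The maximum is for CFRP laminate.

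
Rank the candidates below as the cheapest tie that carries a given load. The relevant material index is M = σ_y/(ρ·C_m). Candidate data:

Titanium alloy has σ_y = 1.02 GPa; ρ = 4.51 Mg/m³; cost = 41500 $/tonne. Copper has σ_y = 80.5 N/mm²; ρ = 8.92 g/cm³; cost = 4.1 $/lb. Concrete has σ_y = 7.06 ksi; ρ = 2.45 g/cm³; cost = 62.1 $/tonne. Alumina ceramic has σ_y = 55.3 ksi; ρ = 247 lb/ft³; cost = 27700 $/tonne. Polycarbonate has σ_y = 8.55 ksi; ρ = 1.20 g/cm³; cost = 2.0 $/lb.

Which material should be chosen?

concrete

Normalizing units and computing the index:
  titanium alloy: σ_y = 1020 MPa, ρ = 4510 kg/m³, cost = 41.50 $/kg
  copper: σ_y = 80.50 MPa, ρ = 8920 kg/m³, cost = 9.039 $/kg
  concrete: σ_y = 48.68 MPa, ρ = 2450 kg/m³, cost = 0.06210 $/kg
  alumina ceramic: σ_y = 381.3 MPa, ρ = 3957 kg/m³, cost = 27.70 $/kg
  polycarbonate: σ_y = 58.95 MPa, ρ = 1200 kg/m³, cost = 4.409 $/kg
  concrete: M = 320 kN·m per $
  polycarbonate: M = 11.1 kN·m per $
  titanium alloy: M = 5.45 kN·m per $
  alumina ceramic: M = 3.48 kN·m per $
  copper: M = 0.998 kN·m per $
Concrete has the largest M.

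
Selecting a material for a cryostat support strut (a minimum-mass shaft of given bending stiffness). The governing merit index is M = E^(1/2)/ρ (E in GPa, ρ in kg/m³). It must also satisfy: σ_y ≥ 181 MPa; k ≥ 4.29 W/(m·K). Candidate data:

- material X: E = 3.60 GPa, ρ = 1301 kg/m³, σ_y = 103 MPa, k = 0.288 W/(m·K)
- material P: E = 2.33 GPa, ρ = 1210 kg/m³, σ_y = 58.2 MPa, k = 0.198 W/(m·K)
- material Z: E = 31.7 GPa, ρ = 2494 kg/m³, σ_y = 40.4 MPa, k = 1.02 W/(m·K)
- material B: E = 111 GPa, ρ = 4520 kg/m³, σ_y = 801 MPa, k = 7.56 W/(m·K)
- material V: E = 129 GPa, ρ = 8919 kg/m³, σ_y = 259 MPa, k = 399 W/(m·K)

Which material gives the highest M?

material B

Screen on constraints: σ_y ≥ 181 MPa; k ≥ 4.29 W/(m·K). Survivors: material B, material V.
Per-candidate index values:
  material B: M = 2.33×10⁻³
  material V: M = 1.27×10⁻³
Highest index: material B.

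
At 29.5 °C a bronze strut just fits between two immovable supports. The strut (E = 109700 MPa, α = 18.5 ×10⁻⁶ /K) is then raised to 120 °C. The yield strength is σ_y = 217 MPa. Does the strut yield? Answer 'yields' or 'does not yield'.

does not yield

E = 109700 MPa = 109.7 GPa.
ΔT = 90.50 K. Constrained thermal stress σ = E·α·ΔT = 109.7×10³ MPa × 18.5×10⁻⁶ × 90.50 = 184 MPa (compressive).
Compare to σ_y = 217 MPa: σ < σ_y, so it does not yield.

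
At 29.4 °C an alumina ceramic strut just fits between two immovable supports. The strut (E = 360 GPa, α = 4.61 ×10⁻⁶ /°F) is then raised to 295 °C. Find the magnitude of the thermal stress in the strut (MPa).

α = 4.61×10⁻⁶/°F × 9/5 = 8.30×10⁻⁶/K.
ΔT = 265.6 K. Constrained thermal stress σ = E·α·ΔT = 360.0×10³ MPa × 8.30×10⁻⁶ × 265.6 = 793 MPa (compressive).

793 MPa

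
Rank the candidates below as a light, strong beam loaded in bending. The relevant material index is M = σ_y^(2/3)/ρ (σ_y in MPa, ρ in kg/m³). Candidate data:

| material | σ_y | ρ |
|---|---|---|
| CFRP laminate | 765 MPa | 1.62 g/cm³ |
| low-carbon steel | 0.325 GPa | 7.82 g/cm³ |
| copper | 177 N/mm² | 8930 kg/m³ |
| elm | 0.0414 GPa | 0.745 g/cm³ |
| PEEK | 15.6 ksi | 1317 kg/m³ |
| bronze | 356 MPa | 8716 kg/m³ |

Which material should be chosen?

CFRP laminate

Putting every candidate on a common basis:
  CFRP laminate: σ_y = 765.0 MPa, ρ = 1620 kg/m³
  low-carbon steel: σ_y = 325.0 MPa, ρ = 7820 kg/m³
  copper: σ_y = 177.0 MPa, ρ = 8930 kg/m³
  elm: σ_y = 41.40 MPa, ρ = 745.0 kg/m³
  PEEK: σ_y = 107.6 MPa, ρ = 1317 kg/m³
  bronze: σ_y = 356.0 MPa, ρ = 8716 kg/m³
  CFRP laminate: M = 51.6×10⁻³
  PEEK: M = 17.2×10⁻³
  elm: M = 16.1×10⁻³
  low-carbon steel: M = 6.04×10⁻³
  bronze: M = 5.76×10⁻³
  copper: M = 3.53×10⁻³
The maximum is for CFRP laminate.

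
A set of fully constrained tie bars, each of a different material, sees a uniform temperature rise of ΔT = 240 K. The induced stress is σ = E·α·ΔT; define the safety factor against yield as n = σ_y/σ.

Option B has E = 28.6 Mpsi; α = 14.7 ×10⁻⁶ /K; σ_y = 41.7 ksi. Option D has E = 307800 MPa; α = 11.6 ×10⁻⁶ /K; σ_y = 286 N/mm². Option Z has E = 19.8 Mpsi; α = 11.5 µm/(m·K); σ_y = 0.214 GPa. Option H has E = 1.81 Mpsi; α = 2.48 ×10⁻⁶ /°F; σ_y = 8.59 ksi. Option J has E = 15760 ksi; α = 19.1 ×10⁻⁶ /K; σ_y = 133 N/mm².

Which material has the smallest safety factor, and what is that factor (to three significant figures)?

Converting E to GPa, α to ×10⁻⁶/K, σ_y to MPa, then σ and n for each:
  option B: E = 197.2, α = 14.7, σ_y = 287.5 → σ = 696 MPa, n = 0.413
  option D: E = 307.8, α = 11.6, σ_y = 286.0 → σ = 857 MPa, n = 0.334
  option Z: E = 136.5, α = 11.5, σ_y = 214.0 → σ = 377 MPa, n = 0.568
  option H: E = 12.48, α = 4.46, σ_y = 59.23 → σ = 13.4 MPa, n = 4.43
  option J: E = 108.7, α = 19.1, σ_y = 133.0 → σ = 498 MPa, n = 0.267
Smallest n: option J with n = 0.267.

option J, n = 0.267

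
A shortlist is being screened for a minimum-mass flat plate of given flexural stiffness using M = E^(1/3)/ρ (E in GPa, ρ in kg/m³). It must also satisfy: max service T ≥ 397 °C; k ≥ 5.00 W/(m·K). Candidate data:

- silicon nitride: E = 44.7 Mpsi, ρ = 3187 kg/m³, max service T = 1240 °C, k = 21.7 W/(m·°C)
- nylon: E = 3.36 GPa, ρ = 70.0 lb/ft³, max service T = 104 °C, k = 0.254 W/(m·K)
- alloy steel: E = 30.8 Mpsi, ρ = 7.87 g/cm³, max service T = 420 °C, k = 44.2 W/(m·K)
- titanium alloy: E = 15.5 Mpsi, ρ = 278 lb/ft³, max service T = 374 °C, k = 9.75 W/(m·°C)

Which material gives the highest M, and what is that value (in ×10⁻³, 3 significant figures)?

silicon nitride, M = 2.12×10⁻³

Screen on constraints: max service T ≥ 397 °C; k ≥ 5.00 W/(m·K). Survivors: silicon nitride, alloy steel.
Normalizing units and computing the index:
  silicon nitride: E = 308.2 GPa, ρ = 3187 kg/m³
  alloy steel: E = 212.4 GPa, ρ = 7870 kg/m³
  silicon nitride: M = 2.12×10⁻³
  alloy steel: M = 0.758×10⁻³
The maximum is for silicon nitride.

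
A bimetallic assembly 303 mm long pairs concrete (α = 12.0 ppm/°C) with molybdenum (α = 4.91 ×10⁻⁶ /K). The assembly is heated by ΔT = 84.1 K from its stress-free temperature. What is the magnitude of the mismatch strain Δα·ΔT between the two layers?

5.96×10⁻⁴

Δα = |12.0 − 4.91|×10⁻⁶/K = 7.09×10⁻⁶/K.
Mismatch strain = Δα·ΔT = 7.09×10⁻⁶ × 84.1 = 5.96×10⁻⁴.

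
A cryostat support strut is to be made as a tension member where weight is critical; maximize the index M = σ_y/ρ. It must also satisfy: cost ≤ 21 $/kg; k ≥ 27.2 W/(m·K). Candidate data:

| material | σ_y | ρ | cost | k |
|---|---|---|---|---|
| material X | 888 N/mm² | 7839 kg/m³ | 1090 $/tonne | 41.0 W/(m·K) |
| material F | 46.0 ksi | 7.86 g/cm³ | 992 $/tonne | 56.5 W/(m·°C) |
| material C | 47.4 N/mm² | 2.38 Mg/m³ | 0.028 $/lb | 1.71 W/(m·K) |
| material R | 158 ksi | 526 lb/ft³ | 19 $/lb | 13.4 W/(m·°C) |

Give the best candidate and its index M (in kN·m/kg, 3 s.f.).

Screen on constraints: cost ≤ 21 $/kg; k ≥ 27.2 W/(m·K). Survivors: material X, material F.
Putting every candidate on a common basis:
  material X: σ_y = 888.0 MPa, ρ = 7839 kg/m³
  material F: σ_y = 317.2 MPa, ρ = 7860 kg/m³
  material X: M = 113 kN·m/kg
  material F: M = 40.4 kN·m/kg
Material X has the largest M.

material X, M = 113 kN·m/kg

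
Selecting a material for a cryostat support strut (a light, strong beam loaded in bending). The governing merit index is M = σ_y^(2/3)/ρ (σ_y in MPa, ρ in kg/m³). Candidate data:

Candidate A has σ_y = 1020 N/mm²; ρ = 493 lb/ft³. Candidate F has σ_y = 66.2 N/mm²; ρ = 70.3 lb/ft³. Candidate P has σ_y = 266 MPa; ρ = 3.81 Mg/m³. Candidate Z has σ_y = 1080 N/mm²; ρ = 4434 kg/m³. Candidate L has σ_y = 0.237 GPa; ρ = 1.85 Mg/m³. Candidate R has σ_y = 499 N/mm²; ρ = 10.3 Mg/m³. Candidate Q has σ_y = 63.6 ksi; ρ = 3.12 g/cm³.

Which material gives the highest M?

candidate Z

After converting to SI:
  candidate A: σ_y = 1020 MPa, ρ = 7897 kg/m³
  candidate F: σ_y = 66.20 MPa, ρ = 1126 kg/m³
  candidate P: σ_y = 266.0 MPa, ρ = 3810 kg/m³
  candidate Z: σ_y = 1080 MPa, ρ = 4434 kg/m³
  candidate L: σ_y = 237.0 MPa, ρ = 1850 kg/m³
  candidate R: σ_y = 499.0 MPa, ρ = 10300 kg/m³
  candidate Q: σ_y = 438.5 MPa, ρ = 3120 kg/m³
  candidate Z: M = 23.7×10⁻³
  candidate L: M = 20.7×10⁻³
  candidate Q: M = 18.5×10⁻³
  candidate F: M = 14.5×10⁻³
  candidate A: M = 12.8×10⁻³
  candidate P: M = 10.9×10⁻³
  candidate R: M = 6.11×10⁻³
Candidate Z has the largest M.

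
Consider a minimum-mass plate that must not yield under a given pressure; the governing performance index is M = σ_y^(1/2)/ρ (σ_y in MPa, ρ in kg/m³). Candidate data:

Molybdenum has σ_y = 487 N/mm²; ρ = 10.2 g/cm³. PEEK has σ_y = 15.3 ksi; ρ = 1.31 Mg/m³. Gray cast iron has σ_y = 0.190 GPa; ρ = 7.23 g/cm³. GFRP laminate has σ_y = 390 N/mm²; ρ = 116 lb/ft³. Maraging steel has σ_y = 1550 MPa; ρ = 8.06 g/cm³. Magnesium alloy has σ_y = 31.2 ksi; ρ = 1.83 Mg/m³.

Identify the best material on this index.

GFRP laminate

Convert each candidate to consistent units, then evaluate M:
  molybdenum: σ_y = 487.0 MPa, ρ = 10200 kg/m³
  PEEK: σ_y = 105.5 MPa, ρ = 1310 kg/m³
  gray cast iron: σ_y = 190.0 MPa, ρ = 7230 kg/m³
  GFRP laminate: σ_y = 390.0 MPa, ρ = 1858 kg/m³
  maraging steel: σ_y = 1550 MPa, ρ = 8060 kg/m³
  magnesium alloy: σ_y = 215.1 MPa, ρ = 1830 kg/m³
  GFRP laminate: M = 10.6×10⁻³
  magnesium alloy: M = 8.01×10⁻³
  PEEK: M = 7.84×10⁻³
  maraging steel: M = 4.88×10⁻³
  molybdenum: M = 2.16×10⁻³
  gray cast iron: M = 1.91×10⁻³
GFRP laminate ranks first.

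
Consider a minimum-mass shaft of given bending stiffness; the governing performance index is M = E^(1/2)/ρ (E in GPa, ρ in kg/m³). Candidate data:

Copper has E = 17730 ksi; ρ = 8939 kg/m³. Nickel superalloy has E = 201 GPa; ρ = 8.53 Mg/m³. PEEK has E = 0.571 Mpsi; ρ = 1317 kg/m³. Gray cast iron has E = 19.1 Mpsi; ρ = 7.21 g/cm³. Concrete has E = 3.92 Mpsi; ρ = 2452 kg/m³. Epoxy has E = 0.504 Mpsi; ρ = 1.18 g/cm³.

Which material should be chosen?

concrete

In SI units:
  copper: E = 122.2 GPa, ρ = 8939 kg/m³
  nickel superalloy: E = 201.0 GPa, ρ = 8530 kg/m³
  PEEK: E = 3.937 GPa, ρ = 1317 kg/m³
  gray cast iron: E = 131.7 GPa, ρ = 7210 kg/m³
  concrete: E = 27.03 GPa, ρ = 2452 kg/m³
  epoxy: E = 3.475 GPa, ρ = 1180 kg/m³
  concrete: M = 2.12×10⁻³
  nickel superalloy: M = 1.66×10⁻³
  gray cast iron: M = 1.59×10⁻³
  epoxy: M = 1.58×10⁻³
  PEEK: M = 1.51×10⁻³
  copper: M = 1.24×10⁻³
Concrete ranks first.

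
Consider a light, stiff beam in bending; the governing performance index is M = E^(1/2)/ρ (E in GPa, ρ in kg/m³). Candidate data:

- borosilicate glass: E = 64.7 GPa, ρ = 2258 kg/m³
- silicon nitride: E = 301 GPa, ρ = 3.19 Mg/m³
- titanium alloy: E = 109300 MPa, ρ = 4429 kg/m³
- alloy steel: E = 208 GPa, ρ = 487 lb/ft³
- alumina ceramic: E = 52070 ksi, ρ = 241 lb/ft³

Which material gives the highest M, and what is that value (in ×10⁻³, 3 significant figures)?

Convert each candidate to consistent units, then evaluate M:
  borosilicate glass: E = 64.70 GPa, ρ = 2258 kg/m³
  silicon nitride: E = 301.0 GPa, ρ = 3190 kg/m³
  titanium alloy: E = 109.3 GPa, ρ = 4429 kg/m³
  alloy steel: E = 208.0 GPa, ρ = 7801 kg/m³
  alumina ceramic: E = 359.0 GPa, ρ = 3860 kg/m³
  silicon nitride: M = 5.44×10⁻³
  alumina ceramic: M = 4.91×10⁻³
  borosilicate glass: M = 3.56×10⁻³
  titanium alloy: M = 2.36×10⁻³
  alloy steel: M = 1.85×10⁻³
Silicon nitride ranks first.

silicon nitride, M = 5.44×10⁻³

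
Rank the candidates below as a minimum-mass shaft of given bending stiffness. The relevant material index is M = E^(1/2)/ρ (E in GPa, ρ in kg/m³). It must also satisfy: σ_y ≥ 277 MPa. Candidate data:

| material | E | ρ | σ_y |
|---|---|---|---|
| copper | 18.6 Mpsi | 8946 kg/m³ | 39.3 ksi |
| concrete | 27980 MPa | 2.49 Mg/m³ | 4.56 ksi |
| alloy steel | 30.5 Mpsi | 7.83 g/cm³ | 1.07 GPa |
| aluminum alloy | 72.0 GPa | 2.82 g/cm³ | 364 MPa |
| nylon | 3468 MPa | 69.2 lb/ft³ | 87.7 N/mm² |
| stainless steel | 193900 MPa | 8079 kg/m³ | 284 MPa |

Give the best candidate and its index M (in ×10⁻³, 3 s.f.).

Screen on constraints: σ_y ≥ 277 MPa. Survivors: alloy steel, aluminum alloy, stainless steel.
Normalizing units and computing the index:
  alloy steel: E = 210.3 GPa, ρ = 7830 kg/m³
  aluminum alloy: E = 72.00 GPa, ρ = 2820 kg/m³
  stainless steel: E = 193.9 GPa, ρ = 8079 kg/m³
  aluminum alloy: M = 3.01×10⁻³
  alloy steel: M = 1.85×10⁻³
  stainless steel: M = 1.72×10⁻³
The maximum is for aluminum alloy.

aluminum alloy, M = 3.01×10⁻³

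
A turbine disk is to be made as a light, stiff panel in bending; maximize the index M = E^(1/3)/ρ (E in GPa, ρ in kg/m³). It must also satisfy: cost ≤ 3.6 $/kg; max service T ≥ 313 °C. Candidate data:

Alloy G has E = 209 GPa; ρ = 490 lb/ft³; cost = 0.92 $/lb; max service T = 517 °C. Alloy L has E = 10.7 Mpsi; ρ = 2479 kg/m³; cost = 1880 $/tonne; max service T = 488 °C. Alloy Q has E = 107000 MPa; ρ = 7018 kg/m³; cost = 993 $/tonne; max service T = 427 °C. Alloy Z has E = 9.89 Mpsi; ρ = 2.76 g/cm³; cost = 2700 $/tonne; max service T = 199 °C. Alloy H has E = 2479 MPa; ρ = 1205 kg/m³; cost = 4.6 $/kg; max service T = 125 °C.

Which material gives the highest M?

Screen on constraints: cost ≤ 3.6 $/kg; max service T ≥ 313 °C. Survivors: alloy G, alloy L, alloy Q.
Normalizing units and computing the index:
  alloy G: E = 209.0 GPa, ρ = 7849 kg/m³
  alloy L: E = 73.77 GPa, ρ = 2479 kg/m³
  alloy Q: E = 107.0 GPa, ρ = 7018 kg/m³
  alloy L: M = 1.69×10⁻³
  alloy G: M = 0.756×10⁻³
  alloy Q: M = 0.676×10⁻³
Alloy L ranks first.

alloy L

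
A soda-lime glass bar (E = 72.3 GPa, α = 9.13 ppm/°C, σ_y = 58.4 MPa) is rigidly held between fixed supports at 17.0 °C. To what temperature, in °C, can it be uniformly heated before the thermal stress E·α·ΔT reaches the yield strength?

E·α·ΔT = 58.40 MPa ⇒ ΔT = 58.40 / (72.30×10³ × 9.13×10⁻⁶) = 88.47 K.
T = 17.0 + 88.47 = 105.5 °C.

105 °C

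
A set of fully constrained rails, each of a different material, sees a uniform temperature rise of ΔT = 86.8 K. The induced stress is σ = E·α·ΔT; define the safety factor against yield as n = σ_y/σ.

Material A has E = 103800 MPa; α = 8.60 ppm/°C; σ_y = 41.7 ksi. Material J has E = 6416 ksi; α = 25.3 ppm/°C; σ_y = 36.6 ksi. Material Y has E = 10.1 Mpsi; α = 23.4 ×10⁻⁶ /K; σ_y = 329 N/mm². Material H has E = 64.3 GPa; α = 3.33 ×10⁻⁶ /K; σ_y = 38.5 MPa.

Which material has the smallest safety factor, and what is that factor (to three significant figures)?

Per material, after unit conversion:
  material A: E = 103.8, α = 8.60, σ_y = 287.5 → σ = 77.5 MPa, n = 3.71
  material J: E = 44.24, α = 25.3, σ_y = 252.3 → σ = 97.1 MPa, n = 2.60
  material Y: E = 69.64, α = 23.4, σ_y = 329.0 → σ = 141 MPa, n = 2.33
  material H: E = 64.30, α = 3.33, σ_y = 38.50 → σ = 18.6 MPa, n = 2.07
Smallest n: material H with n = 2.07.

material H, n = 2.07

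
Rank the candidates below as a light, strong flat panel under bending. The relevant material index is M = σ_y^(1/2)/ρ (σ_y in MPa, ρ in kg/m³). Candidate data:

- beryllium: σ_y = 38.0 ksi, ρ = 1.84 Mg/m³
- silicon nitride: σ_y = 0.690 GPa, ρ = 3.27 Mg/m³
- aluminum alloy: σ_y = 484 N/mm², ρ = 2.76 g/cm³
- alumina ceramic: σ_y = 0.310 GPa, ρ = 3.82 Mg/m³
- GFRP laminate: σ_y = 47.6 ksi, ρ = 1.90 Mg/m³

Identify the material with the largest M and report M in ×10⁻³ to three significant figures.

Convert each candidate to consistent units, then evaluate M:
  beryllium: σ_y = 262.0 MPa, ρ = 1840 kg/m³
  silicon nitride: σ_y = 690.0 MPa, ρ = 3270 kg/m³
  aluminum alloy: σ_y = 484.0 MPa, ρ = 2760 kg/m³
  alumina ceramic: σ_y = 310.0 MPa, ρ = 3820 kg/m³
  GFRP laminate: σ_y = 328.2 MPa, ρ = 1900 kg/m³
  GFRP laminate: M = 9.53×10⁻³
  beryllium: M = 8.80×10⁻³
  silicon nitride: M = 8.03×10⁻³
  aluminum alloy: M = 7.97×10⁻³
  alumina ceramic: M = 4.61×10⁻³
GFRP laminate has the largest M.

GFRP laminate, M = 9.53×10⁻³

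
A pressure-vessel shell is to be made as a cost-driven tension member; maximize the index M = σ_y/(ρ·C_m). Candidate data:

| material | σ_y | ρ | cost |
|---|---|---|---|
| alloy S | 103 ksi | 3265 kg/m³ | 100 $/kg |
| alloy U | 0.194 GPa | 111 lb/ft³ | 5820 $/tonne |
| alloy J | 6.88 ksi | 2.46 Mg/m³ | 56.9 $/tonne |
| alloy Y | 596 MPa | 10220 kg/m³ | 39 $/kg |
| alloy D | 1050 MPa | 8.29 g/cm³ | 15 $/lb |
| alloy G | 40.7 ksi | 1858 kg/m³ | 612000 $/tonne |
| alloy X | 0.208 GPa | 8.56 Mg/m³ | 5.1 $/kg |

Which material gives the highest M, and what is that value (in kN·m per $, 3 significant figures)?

alloy J, M = 339 kN·m per $

After converting to SI:
  alloy S: σ_y = 710.2 MPa, ρ = 3265 kg/m³, cost = 100.0 $/kg
  alloy U: σ_y = 194.0 MPa, ρ = 1778 kg/m³, cost = 5.820 $/kg
  alloy J: σ_y = 47.44 MPa, ρ = 2460 kg/m³, cost = 0.05690 $/kg
  alloy Y: σ_y = 596.0 MPa, ρ = 10220 kg/m³, cost = 39.00 $/kg
  alloy D: σ_y = 1050 MPa, ρ = 8290 kg/m³, cost = 33.07 $/kg
  alloy G: σ_y = 280.6 MPa, ρ = 1858 kg/m³, cost = 612.0 $/kg
  alloy X: σ_y = 208.0 MPa, ρ = 8560 kg/m³, cost = 5.100 $/kg
  alloy J: M = 339 kN·m per $
  alloy U: M = 18.7 kN·m per $
  alloy X: M = 4.76 kN·m per $
  alloy D: M = 3.83 kN·m per $
  alloy S: M = 2.18 kN·m per $
  alloy Y: M = 1.50 kN·m per $
  alloy G: M = 0.247 kN·m per $
Highest index: alloy J.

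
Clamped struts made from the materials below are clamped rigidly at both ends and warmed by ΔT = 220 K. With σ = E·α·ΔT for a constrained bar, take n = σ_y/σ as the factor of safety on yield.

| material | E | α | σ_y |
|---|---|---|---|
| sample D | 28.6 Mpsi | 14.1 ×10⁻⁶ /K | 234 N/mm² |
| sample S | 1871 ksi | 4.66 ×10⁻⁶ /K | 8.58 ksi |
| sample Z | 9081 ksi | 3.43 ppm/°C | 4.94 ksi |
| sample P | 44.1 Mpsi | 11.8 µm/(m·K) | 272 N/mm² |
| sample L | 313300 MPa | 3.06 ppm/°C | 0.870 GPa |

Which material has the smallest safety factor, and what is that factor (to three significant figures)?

sample P, n = 0.345

Converting E to GPa, α to ×10⁻⁶/K, σ_y to MPa, then σ and n for each:
  sample D: E = 197.2, α = 14.1, σ_y = 234.0 → σ = 612 MPa, n = 0.383
  sample S: E = 12.90, α = 4.66, σ_y = 59.16 → σ = 13.2 MPa, n = 4.47
  sample Z: E = 62.61, α = 3.43, σ_y = 34.06 → σ = 47.2 MPa, n = 0.721
  sample P: E = 304.1, α = 11.8, σ_y = 272.0 → σ = 789 MPa, n = 0.345
  sample L: E = 313.3, α = 3.06, σ_y = 870.0 → σ = 211 MPa, n = 4.12
Smallest n: sample P with n = 0.345.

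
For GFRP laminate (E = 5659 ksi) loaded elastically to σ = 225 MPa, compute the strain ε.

5.77×10⁻³

E = 5659 ksi = 39.02 GPa = 39020 MPa.
ε = σ/E = 225 / 39020 = 5.77×10⁻³.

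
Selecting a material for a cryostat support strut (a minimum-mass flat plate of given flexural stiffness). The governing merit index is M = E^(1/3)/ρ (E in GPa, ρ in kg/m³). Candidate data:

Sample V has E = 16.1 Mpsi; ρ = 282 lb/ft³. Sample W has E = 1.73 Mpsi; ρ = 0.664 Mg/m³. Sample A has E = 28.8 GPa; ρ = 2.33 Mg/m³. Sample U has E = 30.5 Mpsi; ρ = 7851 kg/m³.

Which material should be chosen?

In SI units:
  sample V: E = 111.0 GPa, ρ = 4517 kg/m³
  sample W: E = 11.93 GPa, ρ = 664.0 kg/m³
  sample A: E = 28.80 GPa, ρ = 2330 kg/m³
  sample U: E = 210.3 GPa, ρ = 7851 kg/m³
  sample W: M = 3.44×10⁻³
  sample A: M = 1.32×10⁻³
  sample V: M = 1.06×10⁻³
  sample U: M = 0.757×10⁻³
Sample W has the largest M.

sample W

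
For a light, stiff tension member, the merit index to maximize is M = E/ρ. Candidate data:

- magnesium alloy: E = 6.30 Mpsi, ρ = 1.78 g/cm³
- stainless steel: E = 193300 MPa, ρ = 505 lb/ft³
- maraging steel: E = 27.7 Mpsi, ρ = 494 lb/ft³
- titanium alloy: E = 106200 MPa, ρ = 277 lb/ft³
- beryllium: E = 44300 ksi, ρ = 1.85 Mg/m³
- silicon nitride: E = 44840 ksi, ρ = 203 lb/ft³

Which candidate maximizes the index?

Convert each candidate to consistent units, then evaluate M:
  magnesium alloy: E = 43.44 GPa, ρ = 1780 kg/m³
  stainless steel: E = 193.3 GPa, ρ = 8089 kg/m³
  maraging steel: E = 191.0 GPa, ρ = 7913 kg/m³
  titanium alloy: E = 106.2 GPa, ρ = 4437 kg/m³
  beryllium: E = 305.4 GPa, ρ = 1850 kg/m³
  silicon nitride: E = 309.2 GPa, ρ = 3252 kg/m³
  beryllium: M = 165 MN·m/kg
  silicon nitride: M = 95.1 MN·m/kg
  magnesium alloy: M = 24.4 MN·m/kg
  maraging steel: M = 24.1 MN·m/kg
  titanium alloy: M = 23.9 MN·m/kg
  stainless steel: M = 23.9 MN·m/kg
Beryllium has the largest M.

beryllium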